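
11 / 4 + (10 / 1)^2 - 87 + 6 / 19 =1221 / 76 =16.07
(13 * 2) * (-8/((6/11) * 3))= -1144/9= -127.11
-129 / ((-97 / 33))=4257 / 97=43.89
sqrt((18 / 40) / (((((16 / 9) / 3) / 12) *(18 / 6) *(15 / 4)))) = 9 / 10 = 0.90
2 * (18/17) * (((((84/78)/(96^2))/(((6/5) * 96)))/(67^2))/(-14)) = -0.00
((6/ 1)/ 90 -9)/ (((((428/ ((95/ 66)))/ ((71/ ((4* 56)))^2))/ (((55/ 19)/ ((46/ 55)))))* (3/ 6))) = -0.02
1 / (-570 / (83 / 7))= -83 / 3990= -0.02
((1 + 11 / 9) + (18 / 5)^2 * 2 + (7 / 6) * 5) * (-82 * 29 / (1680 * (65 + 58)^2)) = -0.00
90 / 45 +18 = 20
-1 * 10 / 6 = -5 / 3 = -1.67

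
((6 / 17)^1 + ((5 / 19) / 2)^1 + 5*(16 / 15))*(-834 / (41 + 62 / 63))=-19747035 / 170867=-115.57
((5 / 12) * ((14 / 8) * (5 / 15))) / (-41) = -35 / 5904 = -0.01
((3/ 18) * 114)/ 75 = 19/ 75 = 0.25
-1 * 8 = -8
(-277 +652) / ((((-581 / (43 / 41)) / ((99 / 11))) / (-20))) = 2902500 / 23821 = 121.85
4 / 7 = 0.57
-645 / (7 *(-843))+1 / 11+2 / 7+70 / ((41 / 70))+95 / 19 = 15841137 / 126731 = 125.00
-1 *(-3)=3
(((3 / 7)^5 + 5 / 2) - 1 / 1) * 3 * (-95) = -14508495 / 33614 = -431.62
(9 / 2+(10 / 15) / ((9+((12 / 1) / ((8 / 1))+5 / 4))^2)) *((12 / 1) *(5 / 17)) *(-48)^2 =1375649280 / 37553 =36632.21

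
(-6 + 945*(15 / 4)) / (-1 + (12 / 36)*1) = -42453 / 8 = -5306.62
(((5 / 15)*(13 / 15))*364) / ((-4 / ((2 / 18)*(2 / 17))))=-2366 / 6885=-0.34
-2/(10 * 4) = -1/20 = -0.05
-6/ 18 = -1/ 3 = -0.33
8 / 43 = 0.19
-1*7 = -7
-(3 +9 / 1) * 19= -228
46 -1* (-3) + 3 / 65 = 3188 / 65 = 49.05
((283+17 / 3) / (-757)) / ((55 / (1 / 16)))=-433 / 999240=-0.00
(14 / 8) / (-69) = -7 / 276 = -0.03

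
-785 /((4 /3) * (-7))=84.11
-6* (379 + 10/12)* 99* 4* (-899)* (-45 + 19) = -21094661016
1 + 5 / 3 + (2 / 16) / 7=2.68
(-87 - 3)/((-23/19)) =1710/23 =74.35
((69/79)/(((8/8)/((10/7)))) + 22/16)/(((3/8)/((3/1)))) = 11603/553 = 20.98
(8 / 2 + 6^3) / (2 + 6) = 55 / 2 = 27.50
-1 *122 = -122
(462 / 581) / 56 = 33 / 2324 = 0.01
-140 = -140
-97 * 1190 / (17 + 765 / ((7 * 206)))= -9791180 / 1487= -6584.52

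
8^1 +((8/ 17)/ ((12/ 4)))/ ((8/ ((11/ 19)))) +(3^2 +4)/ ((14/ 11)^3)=38068279/ 2658936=14.32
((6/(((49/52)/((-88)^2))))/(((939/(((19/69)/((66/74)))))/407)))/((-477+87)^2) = 0.04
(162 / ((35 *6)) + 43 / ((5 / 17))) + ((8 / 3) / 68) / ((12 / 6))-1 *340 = -344521 / 1785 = -193.01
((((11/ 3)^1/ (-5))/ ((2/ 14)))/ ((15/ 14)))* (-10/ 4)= 539/ 45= 11.98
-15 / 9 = -5 / 3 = -1.67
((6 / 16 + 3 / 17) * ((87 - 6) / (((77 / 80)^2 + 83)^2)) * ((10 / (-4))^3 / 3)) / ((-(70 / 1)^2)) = 20000000 / 2966997526913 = 0.00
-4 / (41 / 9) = -36 / 41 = -0.88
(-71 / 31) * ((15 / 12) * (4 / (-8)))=355 / 248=1.43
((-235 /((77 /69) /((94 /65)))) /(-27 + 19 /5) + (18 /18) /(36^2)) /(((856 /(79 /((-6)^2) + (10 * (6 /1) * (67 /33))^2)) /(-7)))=-31929466309736971 /20040136376832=-1593.28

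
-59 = -59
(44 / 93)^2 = 1936 / 8649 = 0.22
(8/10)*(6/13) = 24/65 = 0.37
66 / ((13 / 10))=660 / 13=50.77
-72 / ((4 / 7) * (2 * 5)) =-63 / 5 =-12.60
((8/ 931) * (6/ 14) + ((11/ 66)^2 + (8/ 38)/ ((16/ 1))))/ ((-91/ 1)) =-2617/ 5337423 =-0.00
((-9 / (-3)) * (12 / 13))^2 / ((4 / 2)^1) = 648 / 169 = 3.83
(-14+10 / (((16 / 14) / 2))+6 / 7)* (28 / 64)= 61 / 32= 1.91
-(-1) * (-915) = -915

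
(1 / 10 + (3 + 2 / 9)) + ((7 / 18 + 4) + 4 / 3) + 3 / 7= 2984 / 315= 9.47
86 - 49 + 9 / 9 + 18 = 56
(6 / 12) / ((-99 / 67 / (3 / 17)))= -67 / 1122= -0.06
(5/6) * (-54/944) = -45/944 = -0.05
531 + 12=543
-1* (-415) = 415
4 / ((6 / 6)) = 4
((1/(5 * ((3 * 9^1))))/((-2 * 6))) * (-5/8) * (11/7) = 11/18144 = 0.00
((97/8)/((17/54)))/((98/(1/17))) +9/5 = 1032687/566440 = 1.82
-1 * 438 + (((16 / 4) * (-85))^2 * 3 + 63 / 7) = 346371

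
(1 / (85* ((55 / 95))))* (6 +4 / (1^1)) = 38 / 187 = 0.20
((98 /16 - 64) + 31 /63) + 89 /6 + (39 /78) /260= -696931 /16380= -42.55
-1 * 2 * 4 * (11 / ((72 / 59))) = -649 / 9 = -72.11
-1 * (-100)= 100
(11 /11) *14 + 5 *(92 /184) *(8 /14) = 108 /7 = 15.43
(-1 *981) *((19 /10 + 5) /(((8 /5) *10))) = -67689 /160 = -423.06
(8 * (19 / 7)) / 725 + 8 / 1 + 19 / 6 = 340937 / 30450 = 11.20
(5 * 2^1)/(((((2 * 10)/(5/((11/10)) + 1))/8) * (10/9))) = 1098/55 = 19.96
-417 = -417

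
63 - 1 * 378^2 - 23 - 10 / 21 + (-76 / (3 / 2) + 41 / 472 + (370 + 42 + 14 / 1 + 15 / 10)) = -470712805 / 3304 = -142467.56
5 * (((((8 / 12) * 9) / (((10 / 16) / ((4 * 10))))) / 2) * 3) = 2880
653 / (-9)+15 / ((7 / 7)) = -518 / 9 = -57.56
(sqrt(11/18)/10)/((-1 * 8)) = -sqrt(22)/480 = -0.01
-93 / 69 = -31 / 23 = -1.35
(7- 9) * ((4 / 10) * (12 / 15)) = -16 / 25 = -0.64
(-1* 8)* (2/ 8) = -2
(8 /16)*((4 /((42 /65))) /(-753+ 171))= -65 /12222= -0.01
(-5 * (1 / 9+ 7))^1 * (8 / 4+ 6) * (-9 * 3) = 7680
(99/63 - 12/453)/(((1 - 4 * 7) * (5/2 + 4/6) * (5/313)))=-1022258/903735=-1.13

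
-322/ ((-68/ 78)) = 6279/ 17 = 369.35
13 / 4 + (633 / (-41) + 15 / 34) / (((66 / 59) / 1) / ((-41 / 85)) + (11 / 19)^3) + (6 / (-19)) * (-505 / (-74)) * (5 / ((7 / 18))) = -29328768578335 / 1685535625004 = -17.40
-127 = -127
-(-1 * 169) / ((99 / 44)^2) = 2704 / 81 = 33.38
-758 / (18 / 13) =-4927 / 9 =-547.44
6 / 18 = 1 / 3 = 0.33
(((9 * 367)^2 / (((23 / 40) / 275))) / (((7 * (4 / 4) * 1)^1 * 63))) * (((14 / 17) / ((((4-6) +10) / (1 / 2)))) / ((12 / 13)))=7222697625 / 10948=659727.59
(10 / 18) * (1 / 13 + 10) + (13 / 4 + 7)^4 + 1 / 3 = 330791701 / 29952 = 11044.06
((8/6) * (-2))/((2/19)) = -76/3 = -25.33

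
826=826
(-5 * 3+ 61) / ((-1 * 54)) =-23 / 27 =-0.85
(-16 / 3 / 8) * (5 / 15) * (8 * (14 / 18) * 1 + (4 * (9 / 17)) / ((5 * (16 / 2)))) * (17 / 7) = -9601 / 2835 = -3.39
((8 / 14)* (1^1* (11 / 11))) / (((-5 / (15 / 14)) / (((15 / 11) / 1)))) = -90 / 539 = -0.17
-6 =-6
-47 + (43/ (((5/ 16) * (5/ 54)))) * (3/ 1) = 110281/ 25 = 4411.24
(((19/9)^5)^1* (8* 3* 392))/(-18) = -3882523232/177147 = -21916.96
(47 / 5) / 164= 47 / 820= 0.06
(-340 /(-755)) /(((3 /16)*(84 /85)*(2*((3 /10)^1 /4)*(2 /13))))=3005600 /28539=105.32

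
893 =893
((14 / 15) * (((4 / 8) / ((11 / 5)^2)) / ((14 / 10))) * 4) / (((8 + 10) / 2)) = 100 / 3267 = 0.03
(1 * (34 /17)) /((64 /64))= 2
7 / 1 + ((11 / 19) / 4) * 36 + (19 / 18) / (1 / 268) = 50462 / 171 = 295.10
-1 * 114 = -114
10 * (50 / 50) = 10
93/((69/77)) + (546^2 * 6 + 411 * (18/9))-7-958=41139106/23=1788656.78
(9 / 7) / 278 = 9 / 1946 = 0.00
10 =10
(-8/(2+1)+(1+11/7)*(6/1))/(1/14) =536/3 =178.67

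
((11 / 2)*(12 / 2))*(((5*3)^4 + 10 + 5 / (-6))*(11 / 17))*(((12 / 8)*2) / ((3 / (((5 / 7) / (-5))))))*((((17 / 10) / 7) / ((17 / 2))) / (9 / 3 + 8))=-668371 / 1666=-401.18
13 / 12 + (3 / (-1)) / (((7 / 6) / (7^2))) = -124.92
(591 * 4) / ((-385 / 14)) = -4728 / 55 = -85.96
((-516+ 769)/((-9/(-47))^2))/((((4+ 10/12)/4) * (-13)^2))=4471016/132327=33.79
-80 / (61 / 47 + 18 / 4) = -1504 / 109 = -13.80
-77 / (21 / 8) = -88 / 3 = -29.33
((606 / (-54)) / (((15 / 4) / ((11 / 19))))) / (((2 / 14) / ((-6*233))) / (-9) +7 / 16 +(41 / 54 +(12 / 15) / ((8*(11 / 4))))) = -1275676864 / 907955071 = -1.40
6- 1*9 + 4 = 1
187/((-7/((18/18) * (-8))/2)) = 2992/7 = 427.43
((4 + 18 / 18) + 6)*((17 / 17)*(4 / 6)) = 22 / 3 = 7.33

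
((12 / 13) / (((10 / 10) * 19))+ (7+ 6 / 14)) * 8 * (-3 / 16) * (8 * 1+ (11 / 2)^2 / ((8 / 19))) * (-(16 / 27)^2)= 314.47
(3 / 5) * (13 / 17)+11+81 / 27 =1229 / 85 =14.46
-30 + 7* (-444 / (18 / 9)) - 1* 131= -1715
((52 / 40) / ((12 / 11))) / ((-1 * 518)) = -143 / 62160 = -0.00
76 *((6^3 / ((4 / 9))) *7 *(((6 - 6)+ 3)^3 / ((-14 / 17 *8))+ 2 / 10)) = -10078911 / 10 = -1007891.10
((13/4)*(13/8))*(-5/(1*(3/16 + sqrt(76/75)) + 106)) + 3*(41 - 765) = -2172.25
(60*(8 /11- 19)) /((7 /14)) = -24120 /11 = -2192.73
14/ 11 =1.27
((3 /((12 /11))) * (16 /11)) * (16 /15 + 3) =244 /15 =16.27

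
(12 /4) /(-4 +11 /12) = -36 /37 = -0.97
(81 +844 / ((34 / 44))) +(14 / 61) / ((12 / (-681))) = 2406277 / 2074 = 1160.21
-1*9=-9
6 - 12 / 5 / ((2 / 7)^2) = -23.40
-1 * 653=-653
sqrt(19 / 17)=sqrt(323) / 17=1.06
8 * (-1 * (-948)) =7584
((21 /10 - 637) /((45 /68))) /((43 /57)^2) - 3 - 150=-85000051 /46225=-1838.83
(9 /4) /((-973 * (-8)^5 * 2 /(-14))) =-9 /18219008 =-0.00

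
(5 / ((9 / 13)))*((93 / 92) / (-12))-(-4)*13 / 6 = 26689 / 3312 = 8.06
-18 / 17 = -1.06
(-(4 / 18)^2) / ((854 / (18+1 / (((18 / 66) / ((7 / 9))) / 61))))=-10366 / 933849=-0.01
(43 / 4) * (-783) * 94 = -1582443 / 2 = -791221.50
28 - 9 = 19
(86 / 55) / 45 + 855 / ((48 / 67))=47261501 / 39600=1193.47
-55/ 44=-5/ 4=-1.25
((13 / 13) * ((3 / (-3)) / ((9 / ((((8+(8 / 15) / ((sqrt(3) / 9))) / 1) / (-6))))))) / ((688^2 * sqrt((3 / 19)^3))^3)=130321 * sqrt(57) * (sqrt(3)+5) / 869782529549040353280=0.00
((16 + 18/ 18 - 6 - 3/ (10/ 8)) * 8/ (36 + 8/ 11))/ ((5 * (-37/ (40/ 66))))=-344/ 56055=-0.01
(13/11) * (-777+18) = -897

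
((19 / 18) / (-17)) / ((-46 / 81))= 171 / 1564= 0.11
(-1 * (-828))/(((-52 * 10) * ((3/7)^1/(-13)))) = 483/10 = 48.30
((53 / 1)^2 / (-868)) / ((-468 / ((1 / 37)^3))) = 2809 / 20576464272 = 0.00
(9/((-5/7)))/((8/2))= -63/20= -3.15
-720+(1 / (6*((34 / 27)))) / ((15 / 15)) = -48951 / 68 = -719.87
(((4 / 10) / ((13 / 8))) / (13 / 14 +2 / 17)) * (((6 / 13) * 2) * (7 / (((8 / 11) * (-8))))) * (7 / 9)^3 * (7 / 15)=-44000726 / 766926225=-0.06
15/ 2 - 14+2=-9/ 2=-4.50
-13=-13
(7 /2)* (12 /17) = 42 /17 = 2.47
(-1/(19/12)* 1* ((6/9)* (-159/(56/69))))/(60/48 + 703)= 4876/41629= 0.12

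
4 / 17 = 0.24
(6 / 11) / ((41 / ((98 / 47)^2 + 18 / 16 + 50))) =0.74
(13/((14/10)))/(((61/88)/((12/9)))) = 22880/1281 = 17.86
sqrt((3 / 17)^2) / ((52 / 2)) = 3 / 442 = 0.01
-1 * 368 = -368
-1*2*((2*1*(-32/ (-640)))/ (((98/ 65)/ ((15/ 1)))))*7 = -195/ 14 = -13.93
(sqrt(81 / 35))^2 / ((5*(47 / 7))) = 81 / 1175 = 0.07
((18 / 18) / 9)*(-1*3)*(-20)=20 / 3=6.67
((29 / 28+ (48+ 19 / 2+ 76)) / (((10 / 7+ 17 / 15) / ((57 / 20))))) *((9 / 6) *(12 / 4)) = 5797413 / 8608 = 673.49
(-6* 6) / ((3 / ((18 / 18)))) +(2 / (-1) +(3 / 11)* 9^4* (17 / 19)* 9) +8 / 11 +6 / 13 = 39114679 / 2717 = 14396.27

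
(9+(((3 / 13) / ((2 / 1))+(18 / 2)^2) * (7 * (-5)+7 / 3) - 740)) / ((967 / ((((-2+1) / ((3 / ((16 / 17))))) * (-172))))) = -40316800 / 213707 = -188.65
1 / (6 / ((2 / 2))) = 1 / 6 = 0.17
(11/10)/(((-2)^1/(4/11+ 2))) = -13/10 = -1.30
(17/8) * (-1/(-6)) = 17/48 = 0.35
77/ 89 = 0.87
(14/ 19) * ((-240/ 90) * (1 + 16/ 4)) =-560/ 57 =-9.82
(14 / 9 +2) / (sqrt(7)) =32* sqrt(7) / 63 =1.34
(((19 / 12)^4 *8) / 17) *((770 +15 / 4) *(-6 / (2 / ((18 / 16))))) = -403343495 / 52224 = -7723.34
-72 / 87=-24 / 29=-0.83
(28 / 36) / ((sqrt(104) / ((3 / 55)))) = 0.00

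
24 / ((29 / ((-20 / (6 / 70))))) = -5600 / 29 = -193.10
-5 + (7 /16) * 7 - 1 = -47 /16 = -2.94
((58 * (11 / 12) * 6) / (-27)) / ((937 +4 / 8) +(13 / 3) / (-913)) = -582494 / 46220391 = -0.01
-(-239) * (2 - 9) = -1673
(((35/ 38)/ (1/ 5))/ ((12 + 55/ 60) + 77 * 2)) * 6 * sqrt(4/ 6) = 2100 * sqrt(6)/ 38057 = 0.14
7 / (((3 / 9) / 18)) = 378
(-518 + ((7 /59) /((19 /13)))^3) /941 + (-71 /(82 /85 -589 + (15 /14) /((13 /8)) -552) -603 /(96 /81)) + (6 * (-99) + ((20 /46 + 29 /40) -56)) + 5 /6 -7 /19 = -16589591309536714804658177 /14330468625132096574880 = -1157.64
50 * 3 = 150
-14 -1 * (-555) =541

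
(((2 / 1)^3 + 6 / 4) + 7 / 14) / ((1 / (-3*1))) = -30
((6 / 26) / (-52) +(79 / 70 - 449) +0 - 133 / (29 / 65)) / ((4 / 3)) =-1535538741 / 2744560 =-559.48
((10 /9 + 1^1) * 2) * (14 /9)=532 /81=6.57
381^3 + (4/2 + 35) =55306378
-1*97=-97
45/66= 15/22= 0.68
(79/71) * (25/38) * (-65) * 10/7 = -641875/9443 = -67.97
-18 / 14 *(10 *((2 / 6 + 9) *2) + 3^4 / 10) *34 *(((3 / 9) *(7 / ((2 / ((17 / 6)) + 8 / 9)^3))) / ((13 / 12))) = -1067284874961 / 236060240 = -4521.24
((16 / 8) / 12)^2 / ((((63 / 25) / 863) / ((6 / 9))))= 21575 / 3402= 6.34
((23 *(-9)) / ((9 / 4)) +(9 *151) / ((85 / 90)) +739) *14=496454 / 17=29203.18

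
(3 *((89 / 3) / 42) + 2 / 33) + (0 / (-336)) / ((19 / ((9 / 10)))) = 1007 / 462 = 2.18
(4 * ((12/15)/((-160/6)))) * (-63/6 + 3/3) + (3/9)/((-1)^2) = 221/150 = 1.47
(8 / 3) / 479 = 8 / 1437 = 0.01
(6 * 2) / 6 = 2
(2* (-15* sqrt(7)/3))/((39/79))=-790* sqrt(7)/39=-53.59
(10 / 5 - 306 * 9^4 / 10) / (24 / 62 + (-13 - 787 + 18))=31118513 / 121150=256.86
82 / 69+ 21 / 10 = 2269 / 690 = 3.29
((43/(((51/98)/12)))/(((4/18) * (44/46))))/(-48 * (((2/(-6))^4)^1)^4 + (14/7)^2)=6258261439143/5366489722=1166.17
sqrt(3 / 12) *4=2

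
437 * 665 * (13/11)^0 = 290605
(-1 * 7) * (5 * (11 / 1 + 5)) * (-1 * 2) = 1120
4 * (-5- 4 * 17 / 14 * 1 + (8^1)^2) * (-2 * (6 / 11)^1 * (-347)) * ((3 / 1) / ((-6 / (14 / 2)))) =-3156312 / 11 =-286937.45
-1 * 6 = -6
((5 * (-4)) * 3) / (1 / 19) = -1140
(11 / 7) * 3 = 33 / 7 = 4.71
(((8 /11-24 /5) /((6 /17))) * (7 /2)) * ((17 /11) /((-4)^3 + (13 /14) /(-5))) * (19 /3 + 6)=58683184 /4892877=11.99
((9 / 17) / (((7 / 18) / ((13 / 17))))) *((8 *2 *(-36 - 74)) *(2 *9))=-66718080 / 2023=-32979.77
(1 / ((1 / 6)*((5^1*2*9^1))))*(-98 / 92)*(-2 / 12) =0.01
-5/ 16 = -0.31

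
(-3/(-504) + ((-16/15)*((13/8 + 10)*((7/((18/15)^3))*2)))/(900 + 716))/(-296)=0.00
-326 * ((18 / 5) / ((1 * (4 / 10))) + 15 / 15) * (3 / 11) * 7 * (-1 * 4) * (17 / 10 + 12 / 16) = 670908 / 11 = 60991.64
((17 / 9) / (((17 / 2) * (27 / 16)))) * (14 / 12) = 112 / 729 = 0.15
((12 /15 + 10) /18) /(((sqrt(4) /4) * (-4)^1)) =-3 /10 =-0.30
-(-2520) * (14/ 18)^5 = 4705960/ 6561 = 717.26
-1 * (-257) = 257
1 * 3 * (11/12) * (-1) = -11/4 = -2.75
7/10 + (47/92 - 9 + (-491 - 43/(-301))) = -1605641/3220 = -498.65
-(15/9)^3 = -125/27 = -4.63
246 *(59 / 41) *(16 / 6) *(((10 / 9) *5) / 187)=47200 / 1683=28.05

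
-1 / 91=-0.01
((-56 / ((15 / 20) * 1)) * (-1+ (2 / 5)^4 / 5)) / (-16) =-43526 / 9375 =-4.64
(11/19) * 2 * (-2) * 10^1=-440/19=-23.16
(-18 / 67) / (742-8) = -9 / 24589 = -0.00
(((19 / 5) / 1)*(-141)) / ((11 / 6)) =-16074 / 55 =-292.25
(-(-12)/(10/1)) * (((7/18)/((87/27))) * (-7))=-147/145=-1.01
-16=-16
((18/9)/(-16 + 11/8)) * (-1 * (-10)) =-160/117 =-1.37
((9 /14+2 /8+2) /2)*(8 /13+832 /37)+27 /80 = 9091629 /269360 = 33.75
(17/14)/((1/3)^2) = 153/14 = 10.93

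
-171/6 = -57/2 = -28.50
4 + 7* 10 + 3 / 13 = 965 / 13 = 74.23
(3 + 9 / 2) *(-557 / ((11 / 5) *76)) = -41775 / 1672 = -24.99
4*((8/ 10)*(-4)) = -64/ 5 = -12.80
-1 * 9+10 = 1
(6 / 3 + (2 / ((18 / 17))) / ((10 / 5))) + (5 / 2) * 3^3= 634 / 9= 70.44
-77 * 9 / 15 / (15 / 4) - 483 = -12383 / 25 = -495.32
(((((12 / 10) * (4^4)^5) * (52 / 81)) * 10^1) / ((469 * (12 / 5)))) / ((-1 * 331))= -285873023221760 / 12574359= -22734600.09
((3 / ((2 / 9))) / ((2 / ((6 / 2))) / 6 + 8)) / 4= 0.42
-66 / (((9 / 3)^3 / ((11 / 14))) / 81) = -1089 / 7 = -155.57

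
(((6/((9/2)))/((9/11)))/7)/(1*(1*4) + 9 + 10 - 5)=22/1701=0.01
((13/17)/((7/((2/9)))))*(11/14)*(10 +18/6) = 1859/7497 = 0.25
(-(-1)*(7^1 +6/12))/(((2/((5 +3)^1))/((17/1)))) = 510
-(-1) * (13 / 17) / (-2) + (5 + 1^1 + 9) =497 / 34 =14.62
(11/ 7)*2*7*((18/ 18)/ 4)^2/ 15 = 11/ 120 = 0.09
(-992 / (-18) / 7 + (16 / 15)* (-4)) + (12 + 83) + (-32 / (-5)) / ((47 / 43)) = 309311 / 2961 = 104.46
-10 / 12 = -5 / 6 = -0.83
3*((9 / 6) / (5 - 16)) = -9 / 22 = -0.41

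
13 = 13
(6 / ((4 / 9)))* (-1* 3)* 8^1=-324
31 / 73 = 0.42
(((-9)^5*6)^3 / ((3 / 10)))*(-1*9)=1334174535973325520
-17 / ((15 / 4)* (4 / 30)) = -34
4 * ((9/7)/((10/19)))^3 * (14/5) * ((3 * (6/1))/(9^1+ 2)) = 90003798/336875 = 267.17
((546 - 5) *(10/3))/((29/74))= 400340/87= 4601.61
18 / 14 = 1.29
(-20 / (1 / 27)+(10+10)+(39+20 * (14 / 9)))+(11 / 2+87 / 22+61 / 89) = -3874628 / 8811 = -439.75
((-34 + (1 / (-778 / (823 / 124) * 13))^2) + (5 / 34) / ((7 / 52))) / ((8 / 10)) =-30796541742180925 / 748679982692096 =-41.13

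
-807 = -807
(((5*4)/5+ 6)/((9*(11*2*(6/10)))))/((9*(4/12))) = 25/891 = 0.03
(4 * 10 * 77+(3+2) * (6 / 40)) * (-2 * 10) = -61615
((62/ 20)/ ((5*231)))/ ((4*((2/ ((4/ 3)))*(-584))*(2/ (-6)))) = 31/ 13490400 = 0.00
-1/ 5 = -0.20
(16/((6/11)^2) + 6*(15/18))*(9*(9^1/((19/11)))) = 52371/19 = 2756.37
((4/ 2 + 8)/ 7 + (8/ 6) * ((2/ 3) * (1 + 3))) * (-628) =-197192/ 63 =-3130.03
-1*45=-45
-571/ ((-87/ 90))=17130/ 29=590.69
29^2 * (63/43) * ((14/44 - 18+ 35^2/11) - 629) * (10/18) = -346655995/946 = -366443.97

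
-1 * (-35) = 35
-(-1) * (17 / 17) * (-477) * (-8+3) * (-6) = -14310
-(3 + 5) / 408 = -1 / 51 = -0.02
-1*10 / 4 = -5 / 2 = -2.50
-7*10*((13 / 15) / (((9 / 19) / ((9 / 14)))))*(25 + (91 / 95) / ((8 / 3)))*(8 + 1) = -751647 / 40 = -18791.18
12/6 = 2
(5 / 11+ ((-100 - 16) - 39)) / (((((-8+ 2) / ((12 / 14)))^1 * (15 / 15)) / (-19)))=-32300 / 77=-419.48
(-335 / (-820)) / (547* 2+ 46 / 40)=335 / 898023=0.00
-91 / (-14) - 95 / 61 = 4.94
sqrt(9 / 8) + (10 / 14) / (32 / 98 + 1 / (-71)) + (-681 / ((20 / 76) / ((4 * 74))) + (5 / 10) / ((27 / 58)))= -112404533366 / 146745 + 3 * sqrt(2) / 4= -765984.38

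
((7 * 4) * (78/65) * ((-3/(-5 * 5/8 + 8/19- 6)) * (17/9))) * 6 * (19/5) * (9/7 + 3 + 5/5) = 29064832/11025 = 2636.27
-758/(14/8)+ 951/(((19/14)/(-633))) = -59051942/133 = -443999.56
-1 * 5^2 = -25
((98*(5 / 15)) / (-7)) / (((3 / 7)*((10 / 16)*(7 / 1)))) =-112 / 45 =-2.49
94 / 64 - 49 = -47.53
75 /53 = 1.42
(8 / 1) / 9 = 8 / 9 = 0.89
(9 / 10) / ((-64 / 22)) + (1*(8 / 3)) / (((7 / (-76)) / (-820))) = 159537121 / 6720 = 23740.64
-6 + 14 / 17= -88 / 17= -5.18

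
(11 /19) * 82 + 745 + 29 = 15608 /19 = 821.47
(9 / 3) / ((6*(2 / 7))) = 1.75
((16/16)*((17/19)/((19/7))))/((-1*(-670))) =0.00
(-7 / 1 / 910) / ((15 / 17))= -17 / 1950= -0.01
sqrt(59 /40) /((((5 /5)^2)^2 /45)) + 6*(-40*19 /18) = -760 /3 + 9*sqrt(590) /4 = -198.68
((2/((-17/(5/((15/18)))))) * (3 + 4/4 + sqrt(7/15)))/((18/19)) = -152/51 - 38 * sqrt(105)/765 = -3.49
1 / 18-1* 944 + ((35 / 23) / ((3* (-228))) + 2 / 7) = -103919719 / 110124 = -943.66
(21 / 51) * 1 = 7 / 17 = 0.41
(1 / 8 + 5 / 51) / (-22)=-91 / 8976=-0.01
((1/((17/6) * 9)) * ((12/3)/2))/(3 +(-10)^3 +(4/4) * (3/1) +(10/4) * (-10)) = -4/51969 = -0.00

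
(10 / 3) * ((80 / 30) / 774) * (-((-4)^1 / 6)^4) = -640 / 282123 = -0.00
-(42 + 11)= -53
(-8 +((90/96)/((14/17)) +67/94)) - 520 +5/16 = -5536005/10528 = -525.84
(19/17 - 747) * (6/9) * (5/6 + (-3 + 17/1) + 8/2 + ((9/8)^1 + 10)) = -14896.93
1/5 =0.20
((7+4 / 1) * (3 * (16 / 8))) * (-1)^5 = -66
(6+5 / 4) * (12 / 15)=29 / 5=5.80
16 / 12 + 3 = 13 / 3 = 4.33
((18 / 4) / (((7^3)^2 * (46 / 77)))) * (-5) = -495 / 1546244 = -0.00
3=3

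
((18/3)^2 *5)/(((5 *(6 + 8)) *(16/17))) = 153/56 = 2.73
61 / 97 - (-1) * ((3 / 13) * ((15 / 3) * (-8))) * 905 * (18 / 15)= -10023.99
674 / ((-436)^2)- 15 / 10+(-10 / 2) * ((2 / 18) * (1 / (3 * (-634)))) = -1217151745 / 813515832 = -1.50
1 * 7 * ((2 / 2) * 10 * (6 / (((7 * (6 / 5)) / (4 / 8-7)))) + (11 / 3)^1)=-898 / 3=-299.33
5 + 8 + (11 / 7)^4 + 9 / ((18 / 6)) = 22.10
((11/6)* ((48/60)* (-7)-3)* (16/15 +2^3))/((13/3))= -32164/975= -32.99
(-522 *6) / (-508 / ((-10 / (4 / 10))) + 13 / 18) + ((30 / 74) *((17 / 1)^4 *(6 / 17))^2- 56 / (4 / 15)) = 123421540343010 / 350353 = 352277675.21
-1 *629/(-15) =629/15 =41.93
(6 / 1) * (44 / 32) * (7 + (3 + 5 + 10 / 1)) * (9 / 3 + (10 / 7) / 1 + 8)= 2563.39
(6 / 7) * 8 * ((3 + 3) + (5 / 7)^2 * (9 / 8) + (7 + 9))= 53094 / 343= 154.79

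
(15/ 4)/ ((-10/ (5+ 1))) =-9/ 4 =-2.25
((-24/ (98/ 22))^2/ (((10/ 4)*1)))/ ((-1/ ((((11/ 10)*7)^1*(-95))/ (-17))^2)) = -1522195488/ 70805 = -21498.42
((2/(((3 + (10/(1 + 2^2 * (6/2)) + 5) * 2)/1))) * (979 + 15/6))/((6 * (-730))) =-25519/827820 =-0.03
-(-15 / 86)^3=3375 / 636056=0.01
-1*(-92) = 92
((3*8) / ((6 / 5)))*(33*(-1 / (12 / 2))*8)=-880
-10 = -10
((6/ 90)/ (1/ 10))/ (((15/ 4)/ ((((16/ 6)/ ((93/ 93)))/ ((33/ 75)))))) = 320/ 297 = 1.08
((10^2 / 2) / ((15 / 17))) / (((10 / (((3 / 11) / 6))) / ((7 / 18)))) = 119 / 1188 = 0.10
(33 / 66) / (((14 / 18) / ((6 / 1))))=27 / 7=3.86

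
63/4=15.75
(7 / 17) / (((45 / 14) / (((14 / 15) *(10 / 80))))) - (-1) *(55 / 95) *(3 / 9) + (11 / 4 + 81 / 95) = 3323189 / 872100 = 3.81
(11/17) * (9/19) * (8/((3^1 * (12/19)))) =22/17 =1.29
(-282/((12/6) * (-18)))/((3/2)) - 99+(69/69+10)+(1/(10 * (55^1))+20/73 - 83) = -59804143/361350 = -165.50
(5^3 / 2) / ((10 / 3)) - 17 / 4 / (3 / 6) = 41 / 4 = 10.25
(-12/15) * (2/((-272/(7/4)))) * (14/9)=49/3060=0.02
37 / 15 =2.47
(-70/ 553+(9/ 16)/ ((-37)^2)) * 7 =-1528303/ 1730416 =-0.88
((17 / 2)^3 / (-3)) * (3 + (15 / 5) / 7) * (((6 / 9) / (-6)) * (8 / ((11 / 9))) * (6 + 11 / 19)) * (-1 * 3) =-14739000 / 1463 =-10074.50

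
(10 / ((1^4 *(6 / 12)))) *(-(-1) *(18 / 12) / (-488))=-15 / 244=-0.06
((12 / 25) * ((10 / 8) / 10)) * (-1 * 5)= -3 / 10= -0.30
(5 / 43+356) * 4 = 61252 / 43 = 1424.47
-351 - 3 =-354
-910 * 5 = -4550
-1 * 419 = -419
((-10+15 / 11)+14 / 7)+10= 37 / 11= 3.36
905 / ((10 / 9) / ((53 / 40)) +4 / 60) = 2158425 / 2159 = 999.73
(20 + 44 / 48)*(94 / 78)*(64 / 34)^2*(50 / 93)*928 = 140129484800 / 3144609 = 44561.82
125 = 125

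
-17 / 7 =-2.43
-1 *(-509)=509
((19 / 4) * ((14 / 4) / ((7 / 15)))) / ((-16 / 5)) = -1425 / 128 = -11.13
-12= -12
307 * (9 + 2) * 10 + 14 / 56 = 135081 / 4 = 33770.25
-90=-90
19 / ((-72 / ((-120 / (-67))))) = -95 / 201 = -0.47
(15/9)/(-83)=-5/249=-0.02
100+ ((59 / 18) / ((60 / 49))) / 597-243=-92197789 / 644760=-143.00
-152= -152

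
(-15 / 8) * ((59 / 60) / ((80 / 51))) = -3009 / 2560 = -1.18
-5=-5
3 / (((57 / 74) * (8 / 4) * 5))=37 / 95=0.39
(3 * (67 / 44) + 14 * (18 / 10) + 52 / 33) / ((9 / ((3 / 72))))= 20687 / 142560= 0.15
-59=-59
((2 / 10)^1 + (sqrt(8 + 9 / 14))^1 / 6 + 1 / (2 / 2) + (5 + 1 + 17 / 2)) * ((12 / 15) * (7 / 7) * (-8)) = -2512 / 25-88 * sqrt(14) / 105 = -103.62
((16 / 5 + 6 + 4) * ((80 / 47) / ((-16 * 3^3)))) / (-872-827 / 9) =0.00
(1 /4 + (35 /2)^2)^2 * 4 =375769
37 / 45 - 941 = -42308 / 45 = -940.18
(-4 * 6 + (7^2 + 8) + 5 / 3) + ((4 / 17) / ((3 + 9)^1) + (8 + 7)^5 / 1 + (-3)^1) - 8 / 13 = 759406.07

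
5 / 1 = 5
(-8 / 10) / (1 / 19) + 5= -51 / 5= -10.20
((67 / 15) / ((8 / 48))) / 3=134 / 15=8.93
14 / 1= 14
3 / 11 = 0.27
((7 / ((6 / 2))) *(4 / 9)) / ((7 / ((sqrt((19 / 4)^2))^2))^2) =10.77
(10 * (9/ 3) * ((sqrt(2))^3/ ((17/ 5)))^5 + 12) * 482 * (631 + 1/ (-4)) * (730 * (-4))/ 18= -1181304727.52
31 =31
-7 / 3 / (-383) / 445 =7 / 511305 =0.00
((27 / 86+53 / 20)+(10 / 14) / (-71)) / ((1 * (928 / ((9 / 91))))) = 11362977 / 36094764160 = 0.00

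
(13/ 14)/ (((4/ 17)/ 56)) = 221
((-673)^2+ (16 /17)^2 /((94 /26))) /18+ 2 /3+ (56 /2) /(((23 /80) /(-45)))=38952642071 /1874454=20780.79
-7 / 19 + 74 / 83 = 825 / 1577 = 0.52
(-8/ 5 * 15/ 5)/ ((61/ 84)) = -2016/ 305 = -6.61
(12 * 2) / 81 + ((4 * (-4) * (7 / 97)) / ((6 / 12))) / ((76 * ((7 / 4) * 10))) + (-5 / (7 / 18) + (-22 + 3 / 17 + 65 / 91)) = -996948538 / 29607795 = -33.67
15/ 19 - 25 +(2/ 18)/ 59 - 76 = -1011005/ 10089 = -100.21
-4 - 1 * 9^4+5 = -6560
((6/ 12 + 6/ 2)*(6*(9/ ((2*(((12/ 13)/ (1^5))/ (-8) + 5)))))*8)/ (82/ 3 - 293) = -58968/ 101219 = -0.58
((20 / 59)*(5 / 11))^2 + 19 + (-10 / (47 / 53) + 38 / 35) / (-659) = 8693397514609 / 456605050055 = 19.04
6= 6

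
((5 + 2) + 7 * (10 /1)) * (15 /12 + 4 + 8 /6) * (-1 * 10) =-30415 /6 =-5069.17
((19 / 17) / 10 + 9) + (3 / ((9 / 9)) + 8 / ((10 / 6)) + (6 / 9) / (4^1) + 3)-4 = 820 / 51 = 16.08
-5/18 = -0.28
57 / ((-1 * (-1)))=57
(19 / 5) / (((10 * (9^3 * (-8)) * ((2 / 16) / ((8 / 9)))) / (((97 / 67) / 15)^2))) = -715084 / 165669350625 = -0.00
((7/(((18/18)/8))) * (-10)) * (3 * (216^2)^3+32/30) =-511862181608818432/3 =-170620727202939477.33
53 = 53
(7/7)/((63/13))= 13/63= 0.21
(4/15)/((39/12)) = 16/195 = 0.08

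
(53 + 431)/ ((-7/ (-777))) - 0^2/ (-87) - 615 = 53109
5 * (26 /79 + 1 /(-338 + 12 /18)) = 130375 /79948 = 1.63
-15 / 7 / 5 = -3 / 7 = -0.43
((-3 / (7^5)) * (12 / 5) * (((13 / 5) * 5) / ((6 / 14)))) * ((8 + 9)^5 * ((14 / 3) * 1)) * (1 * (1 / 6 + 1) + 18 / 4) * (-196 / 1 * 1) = 10041228704 / 105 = 95630749.56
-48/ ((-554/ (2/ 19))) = 48/ 5263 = 0.01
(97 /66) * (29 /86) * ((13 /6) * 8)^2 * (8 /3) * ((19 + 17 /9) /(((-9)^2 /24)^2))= 183039254528 /251371593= 728.16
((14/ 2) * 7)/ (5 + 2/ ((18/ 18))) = 7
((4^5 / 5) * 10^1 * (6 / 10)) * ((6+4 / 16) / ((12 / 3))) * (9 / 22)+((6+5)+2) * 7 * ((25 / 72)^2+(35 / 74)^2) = 63762849665 / 78065856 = 816.78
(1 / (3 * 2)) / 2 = 1 / 12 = 0.08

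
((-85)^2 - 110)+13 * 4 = 7167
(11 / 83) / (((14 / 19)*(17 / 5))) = 1045 / 19754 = 0.05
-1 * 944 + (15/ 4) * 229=-341/ 4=-85.25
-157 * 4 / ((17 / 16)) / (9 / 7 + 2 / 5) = -351680 / 1003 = -350.63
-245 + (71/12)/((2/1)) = -5809/24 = -242.04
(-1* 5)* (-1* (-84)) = -420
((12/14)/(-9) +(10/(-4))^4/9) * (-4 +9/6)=-21395/2016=-10.61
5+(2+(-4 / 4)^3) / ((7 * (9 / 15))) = 110 / 21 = 5.24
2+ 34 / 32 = 49 / 16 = 3.06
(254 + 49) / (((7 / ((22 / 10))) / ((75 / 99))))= 505 / 7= 72.14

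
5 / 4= 1.25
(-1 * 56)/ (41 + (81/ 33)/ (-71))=-21868/ 15997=-1.37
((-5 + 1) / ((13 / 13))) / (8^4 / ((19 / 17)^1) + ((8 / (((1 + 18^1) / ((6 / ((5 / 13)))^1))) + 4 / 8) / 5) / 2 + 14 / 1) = -7600 / 6991143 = -0.00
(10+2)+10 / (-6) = 31 / 3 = 10.33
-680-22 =-702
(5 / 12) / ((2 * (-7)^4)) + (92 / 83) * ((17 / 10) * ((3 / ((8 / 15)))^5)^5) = 10671410489779884879.23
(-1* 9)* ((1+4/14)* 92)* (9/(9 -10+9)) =-16767/14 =-1197.64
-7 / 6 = -1.17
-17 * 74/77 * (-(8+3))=1258/7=179.71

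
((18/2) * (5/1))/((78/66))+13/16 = 8089/208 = 38.89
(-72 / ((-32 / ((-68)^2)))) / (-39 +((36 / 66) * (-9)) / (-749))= -28572852 / 107089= -266.81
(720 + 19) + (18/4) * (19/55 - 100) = 31961/110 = 290.55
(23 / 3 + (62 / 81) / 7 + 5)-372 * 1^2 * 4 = -836452 / 567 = -1475.22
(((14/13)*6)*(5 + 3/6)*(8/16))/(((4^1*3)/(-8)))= -154/13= -11.85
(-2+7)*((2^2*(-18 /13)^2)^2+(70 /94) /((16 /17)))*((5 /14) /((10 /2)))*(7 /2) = 6400325135 /85911488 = 74.50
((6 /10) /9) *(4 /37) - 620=-344096 /555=-619.99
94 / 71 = 1.32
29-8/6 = 83/3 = 27.67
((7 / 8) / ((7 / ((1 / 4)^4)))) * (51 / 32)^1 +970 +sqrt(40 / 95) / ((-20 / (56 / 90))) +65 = 67829811 / 65536-14 * sqrt(38) / 4275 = 1034.98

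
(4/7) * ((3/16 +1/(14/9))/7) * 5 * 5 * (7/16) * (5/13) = 11625/40768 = 0.29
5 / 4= 1.25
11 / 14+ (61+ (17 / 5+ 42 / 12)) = 2404 / 35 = 68.69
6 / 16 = 3 / 8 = 0.38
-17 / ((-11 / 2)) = 34 / 11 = 3.09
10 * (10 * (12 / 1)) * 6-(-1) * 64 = 7264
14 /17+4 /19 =334 /323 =1.03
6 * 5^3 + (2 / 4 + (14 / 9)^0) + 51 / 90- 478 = 274.07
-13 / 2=-6.50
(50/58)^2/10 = 125/1682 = 0.07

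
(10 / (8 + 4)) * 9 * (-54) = -405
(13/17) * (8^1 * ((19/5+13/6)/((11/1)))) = 9308/2805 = 3.32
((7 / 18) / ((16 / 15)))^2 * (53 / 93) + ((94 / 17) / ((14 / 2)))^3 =821292527467 / 1444329556992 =0.57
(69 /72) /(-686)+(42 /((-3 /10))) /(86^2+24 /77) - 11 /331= -41555966623 /775906320336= -0.05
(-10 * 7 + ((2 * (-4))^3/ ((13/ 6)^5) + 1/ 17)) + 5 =-75.66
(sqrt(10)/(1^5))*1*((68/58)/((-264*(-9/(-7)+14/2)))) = -119*sqrt(10)/222024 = -0.00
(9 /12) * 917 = 2751 /4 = 687.75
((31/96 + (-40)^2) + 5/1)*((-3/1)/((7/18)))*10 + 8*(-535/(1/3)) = -7654035/56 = -136679.20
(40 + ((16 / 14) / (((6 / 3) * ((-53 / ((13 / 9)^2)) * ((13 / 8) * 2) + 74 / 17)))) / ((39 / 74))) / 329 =0.12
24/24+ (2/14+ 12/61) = 572/427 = 1.34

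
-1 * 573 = -573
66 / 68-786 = -26691 / 34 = -785.03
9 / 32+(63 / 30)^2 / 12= 519 / 800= 0.65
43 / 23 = 1.87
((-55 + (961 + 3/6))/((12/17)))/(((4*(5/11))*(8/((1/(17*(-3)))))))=-19943/11520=-1.73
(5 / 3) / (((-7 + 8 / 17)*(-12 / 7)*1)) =595 / 3996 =0.15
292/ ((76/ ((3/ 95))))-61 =-109886/ 1805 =-60.88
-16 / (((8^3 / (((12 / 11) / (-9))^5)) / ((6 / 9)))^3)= 1024 / 1618351528469366354673339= 0.00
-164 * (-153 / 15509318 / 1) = 12546 / 7754659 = 0.00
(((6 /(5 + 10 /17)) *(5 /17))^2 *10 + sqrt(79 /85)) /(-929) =-360 /335369 - sqrt(6715) /78965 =-0.00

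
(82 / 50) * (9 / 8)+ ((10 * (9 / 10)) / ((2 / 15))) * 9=609.34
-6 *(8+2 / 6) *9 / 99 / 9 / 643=-50 / 63657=-0.00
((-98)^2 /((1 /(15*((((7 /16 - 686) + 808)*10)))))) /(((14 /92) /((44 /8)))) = 12750004575 /2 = 6375002287.50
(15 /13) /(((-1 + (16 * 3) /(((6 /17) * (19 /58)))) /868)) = 82460 /34099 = 2.42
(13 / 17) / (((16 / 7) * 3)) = 91 / 816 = 0.11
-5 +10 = 5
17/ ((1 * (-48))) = -17/ 48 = -0.35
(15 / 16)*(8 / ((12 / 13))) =65 / 8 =8.12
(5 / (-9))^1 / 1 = -5 / 9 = -0.56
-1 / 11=-0.09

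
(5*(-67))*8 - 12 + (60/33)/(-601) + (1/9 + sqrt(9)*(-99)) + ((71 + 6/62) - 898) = -7038115846/1844469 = -3815.80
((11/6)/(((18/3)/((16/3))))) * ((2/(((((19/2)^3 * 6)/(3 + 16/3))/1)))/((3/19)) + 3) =1295404/263169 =4.92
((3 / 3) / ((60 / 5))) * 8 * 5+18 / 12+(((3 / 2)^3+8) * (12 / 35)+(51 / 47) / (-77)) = 473324 / 54285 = 8.72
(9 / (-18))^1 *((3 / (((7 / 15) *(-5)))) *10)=45 / 7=6.43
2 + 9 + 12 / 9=37 / 3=12.33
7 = 7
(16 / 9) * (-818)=-13088 / 9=-1454.22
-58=-58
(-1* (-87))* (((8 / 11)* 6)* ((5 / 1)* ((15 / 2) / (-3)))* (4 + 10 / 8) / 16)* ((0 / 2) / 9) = 0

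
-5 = -5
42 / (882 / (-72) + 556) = 56 / 725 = 0.08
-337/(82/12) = -2022/41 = -49.32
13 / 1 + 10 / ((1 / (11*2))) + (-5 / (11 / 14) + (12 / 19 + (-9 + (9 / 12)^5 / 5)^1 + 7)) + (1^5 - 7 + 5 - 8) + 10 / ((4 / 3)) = 239500387 / 1070080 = 223.82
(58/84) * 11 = 319/42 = 7.60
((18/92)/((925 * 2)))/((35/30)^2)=81/1042475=0.00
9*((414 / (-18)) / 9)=-23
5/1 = 5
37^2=1369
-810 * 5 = -4050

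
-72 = -72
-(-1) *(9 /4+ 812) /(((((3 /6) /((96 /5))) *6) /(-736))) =-19177216 /5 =-3835443.20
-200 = -200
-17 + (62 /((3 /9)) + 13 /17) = 2886 /17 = 169.76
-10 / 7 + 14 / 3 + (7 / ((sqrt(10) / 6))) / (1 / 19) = 68 / 21 + 399 * sqrt(10) / 5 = 255.59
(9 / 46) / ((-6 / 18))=-0.59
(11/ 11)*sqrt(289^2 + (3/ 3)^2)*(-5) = -1445.01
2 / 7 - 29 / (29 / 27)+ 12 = -103 / 7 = -14.71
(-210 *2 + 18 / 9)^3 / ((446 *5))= -36517316 / 1115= -32750.96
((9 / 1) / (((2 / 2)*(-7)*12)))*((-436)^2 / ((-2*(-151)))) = -71286 / 1057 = -67.44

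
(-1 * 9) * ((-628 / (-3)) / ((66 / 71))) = -22294 / 11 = -2026.73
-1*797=-797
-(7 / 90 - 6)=533 / 90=5.92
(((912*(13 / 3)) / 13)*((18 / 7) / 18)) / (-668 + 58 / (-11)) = -1672 / 25921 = -0.06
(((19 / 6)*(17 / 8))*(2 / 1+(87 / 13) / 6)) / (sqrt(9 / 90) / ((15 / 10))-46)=-9026235 / 19805344-26163*sqrt(10) / 39610688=-0.46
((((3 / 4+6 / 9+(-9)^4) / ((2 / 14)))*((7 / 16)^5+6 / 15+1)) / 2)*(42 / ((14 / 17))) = 69571904409777 / 41943040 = 1658723.46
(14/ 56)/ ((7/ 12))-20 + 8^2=311/ 7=44.43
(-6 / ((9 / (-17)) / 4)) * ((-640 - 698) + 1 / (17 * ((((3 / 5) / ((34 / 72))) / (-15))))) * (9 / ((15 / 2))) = -72824.98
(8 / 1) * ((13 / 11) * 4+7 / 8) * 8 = 3944 / 11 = 358.55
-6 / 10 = -3 / 5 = -0.60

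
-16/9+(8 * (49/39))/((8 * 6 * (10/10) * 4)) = -1615/936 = -1.73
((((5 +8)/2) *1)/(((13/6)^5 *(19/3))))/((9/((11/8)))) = 1782/542659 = 0.00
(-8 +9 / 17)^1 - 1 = -144 / 17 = -8.47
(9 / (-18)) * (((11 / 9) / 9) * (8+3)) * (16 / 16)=-121 / 162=-0.75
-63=-63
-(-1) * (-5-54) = -59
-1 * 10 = -10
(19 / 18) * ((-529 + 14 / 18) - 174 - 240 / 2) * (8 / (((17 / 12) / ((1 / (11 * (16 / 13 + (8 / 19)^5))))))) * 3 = -4525813752200 / 4212082809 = -1074.48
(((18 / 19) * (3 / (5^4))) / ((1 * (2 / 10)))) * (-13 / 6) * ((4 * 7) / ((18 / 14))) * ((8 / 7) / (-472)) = 0.00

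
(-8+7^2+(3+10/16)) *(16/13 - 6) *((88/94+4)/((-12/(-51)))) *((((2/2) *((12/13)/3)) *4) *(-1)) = 43648248/7943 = 5495.18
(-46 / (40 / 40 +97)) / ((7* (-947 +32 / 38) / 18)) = 7866 / 6166111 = 0.00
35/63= 5/9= 0.56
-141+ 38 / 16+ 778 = 5115 / 8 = 639.38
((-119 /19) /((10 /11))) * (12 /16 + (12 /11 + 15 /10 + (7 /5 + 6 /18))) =-398531 /11400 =-34.96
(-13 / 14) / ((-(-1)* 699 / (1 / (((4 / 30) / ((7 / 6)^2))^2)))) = -111475 / 805248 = -0.14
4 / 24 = 1 / 6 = 0.17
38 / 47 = 0.81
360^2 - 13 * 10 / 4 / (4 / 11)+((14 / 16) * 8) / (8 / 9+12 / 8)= 44552663 / 344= 129513.56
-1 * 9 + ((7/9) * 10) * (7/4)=83/18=4.61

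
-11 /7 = -1.57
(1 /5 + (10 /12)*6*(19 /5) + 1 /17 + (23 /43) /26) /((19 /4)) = 3664242 /902785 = 4.06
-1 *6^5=-7776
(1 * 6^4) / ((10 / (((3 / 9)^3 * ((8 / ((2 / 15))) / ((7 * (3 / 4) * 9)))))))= 128 / 21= 6.10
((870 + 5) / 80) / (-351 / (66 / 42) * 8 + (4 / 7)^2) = -94325 / 15407488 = -0.01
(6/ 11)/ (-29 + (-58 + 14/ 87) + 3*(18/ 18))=-261/ 40117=-0.01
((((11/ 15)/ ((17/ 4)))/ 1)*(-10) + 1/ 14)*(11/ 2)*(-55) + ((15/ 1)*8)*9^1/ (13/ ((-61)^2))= 5747963605/ 18564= 309629.58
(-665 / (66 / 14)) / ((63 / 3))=-665 / 99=-6.72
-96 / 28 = -24 / 7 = -3.43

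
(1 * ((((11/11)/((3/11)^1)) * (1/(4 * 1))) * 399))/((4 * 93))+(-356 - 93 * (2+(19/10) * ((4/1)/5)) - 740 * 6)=-5122.38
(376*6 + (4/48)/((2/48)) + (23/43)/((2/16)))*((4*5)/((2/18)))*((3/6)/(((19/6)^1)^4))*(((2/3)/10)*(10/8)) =945542160/5603803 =168.73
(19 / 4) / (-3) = -19 / 12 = -1.58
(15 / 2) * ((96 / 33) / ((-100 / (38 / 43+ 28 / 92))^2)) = 33135 / 10759331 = 0.00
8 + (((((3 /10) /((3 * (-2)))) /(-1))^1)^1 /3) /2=961 /120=8.01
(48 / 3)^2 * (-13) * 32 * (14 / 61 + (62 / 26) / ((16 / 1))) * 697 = -1714017792 / 61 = -28098652.33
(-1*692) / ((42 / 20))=-6920 / 21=-329.52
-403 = -403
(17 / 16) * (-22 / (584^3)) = -187 / 1593413632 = -0.00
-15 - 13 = -28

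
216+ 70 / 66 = 7163 / 33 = 217.06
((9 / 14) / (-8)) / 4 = -9 / 448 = -0.02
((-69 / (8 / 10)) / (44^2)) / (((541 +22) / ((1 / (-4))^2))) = -345 / 69757952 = -0.00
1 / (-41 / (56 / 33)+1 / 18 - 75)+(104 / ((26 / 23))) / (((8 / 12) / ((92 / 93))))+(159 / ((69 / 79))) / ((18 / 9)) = 16206183377 / 71227274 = 227.53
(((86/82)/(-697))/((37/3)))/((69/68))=-172/1430531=-0.00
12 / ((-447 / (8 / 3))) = -32 / 447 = -0.07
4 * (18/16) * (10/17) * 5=225/17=13.24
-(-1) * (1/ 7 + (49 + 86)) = 946/ 7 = 135.14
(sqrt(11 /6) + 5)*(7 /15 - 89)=-1328 /3 - 664*sqrt(66) /45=-562.54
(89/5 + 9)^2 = 17956/25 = 718.24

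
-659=-659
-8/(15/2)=-16/15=-1.07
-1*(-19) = 19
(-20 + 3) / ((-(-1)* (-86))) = 17 / 86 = 0.20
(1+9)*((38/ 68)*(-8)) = -760/ 17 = -44.71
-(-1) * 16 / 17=16 / 17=0.94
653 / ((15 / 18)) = 3918 / 5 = 783.60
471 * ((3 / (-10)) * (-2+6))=-2826 / 5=-565.20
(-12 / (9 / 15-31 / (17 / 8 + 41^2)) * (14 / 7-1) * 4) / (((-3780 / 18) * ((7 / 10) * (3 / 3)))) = 215440 / 383719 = 0.56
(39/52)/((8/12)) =9/8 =1.12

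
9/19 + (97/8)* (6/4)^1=5673/304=18.66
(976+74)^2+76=1102576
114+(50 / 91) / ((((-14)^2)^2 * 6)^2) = 275577042005017 / 2417342473728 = 114.00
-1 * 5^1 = -5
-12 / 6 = -2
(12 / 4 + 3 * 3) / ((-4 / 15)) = -45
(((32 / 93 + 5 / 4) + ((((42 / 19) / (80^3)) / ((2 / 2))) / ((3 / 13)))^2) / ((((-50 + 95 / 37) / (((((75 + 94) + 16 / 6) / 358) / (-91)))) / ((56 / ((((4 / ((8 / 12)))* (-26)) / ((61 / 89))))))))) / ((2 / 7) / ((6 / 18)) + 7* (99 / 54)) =-5707535986810739120501 / 1793354073231436185600000000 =-0.00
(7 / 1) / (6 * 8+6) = 7 / 54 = 0.13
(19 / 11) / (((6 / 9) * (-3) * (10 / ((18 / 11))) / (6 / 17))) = -513 / 10285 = -0.05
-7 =-7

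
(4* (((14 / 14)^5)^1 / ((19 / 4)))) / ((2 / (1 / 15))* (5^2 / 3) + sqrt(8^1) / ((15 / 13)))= 225000 / 66790453 - 1560* sqrt(2) / 66790453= 0.00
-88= -88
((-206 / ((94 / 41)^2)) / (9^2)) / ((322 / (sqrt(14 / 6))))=-173143 * sqrt(21) / 345690828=-0.00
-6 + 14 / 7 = -4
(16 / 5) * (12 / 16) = 12 / 5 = 2.40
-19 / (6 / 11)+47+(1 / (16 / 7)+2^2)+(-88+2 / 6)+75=63 / 16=3.94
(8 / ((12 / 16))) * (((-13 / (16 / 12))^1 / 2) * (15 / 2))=-390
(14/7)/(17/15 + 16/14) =210/239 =0.88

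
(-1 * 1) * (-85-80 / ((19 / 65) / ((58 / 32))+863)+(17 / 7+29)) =12473525 / 232437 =53.66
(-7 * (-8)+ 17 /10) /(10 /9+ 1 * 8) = 6.33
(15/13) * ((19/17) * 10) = 2850/221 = 12.90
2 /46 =1 /23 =0.04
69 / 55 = 1.25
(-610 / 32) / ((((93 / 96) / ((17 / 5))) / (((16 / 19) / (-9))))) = 33184 / 5301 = 6.26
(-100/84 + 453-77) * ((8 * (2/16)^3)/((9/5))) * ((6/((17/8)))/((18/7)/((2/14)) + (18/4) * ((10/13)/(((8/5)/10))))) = 30095/129843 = 0.23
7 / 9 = 0.78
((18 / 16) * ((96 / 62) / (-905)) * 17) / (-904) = 459 / 12680860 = 0.00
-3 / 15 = -1 / 5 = -0.20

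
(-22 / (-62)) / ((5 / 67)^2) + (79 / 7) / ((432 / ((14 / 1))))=64.08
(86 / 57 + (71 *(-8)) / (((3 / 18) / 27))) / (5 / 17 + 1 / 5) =-222905105 / 1197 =-186219.80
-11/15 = -0.73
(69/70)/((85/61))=4209/5950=0.71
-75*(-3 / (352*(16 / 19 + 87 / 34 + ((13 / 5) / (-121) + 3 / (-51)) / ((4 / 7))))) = 444125 / 2265344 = 0.20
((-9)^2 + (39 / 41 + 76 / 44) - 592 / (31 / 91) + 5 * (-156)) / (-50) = 34031543 / 699050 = 48.68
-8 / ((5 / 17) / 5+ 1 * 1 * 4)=-136 / 69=-1.97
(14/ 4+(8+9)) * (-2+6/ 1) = 82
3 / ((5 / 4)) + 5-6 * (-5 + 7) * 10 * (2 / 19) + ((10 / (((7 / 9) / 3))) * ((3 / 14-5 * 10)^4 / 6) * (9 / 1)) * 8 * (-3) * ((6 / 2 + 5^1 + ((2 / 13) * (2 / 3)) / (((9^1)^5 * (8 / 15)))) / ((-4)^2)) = -1376894868903449859479 / 322807343040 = -4265376542.98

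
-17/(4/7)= -119/4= -29.75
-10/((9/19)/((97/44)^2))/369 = -893855/3214728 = -0.28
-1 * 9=-9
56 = 56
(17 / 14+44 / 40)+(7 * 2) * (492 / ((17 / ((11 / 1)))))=2653257 / 595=4459.26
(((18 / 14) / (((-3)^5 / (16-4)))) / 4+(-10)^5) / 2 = -6300001 / 126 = -50000.01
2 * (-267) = -534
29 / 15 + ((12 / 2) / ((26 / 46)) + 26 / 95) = 12.82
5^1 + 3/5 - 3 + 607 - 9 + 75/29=87462/145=603.19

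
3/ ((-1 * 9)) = -1/ 3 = -0.33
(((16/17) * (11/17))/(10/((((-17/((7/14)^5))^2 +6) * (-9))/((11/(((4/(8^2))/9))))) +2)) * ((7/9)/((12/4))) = 91150136/1151184393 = 0.08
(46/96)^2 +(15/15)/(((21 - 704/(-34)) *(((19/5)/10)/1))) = 9084559/31037184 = 0.29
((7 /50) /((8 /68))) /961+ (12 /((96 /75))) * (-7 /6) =-4203899 /384400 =-10.94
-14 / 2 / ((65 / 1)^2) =-7 / 4225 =-0.00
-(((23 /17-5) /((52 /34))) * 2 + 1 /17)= 1041 /221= 4.71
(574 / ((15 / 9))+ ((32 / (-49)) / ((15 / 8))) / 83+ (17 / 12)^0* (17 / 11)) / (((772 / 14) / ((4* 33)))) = 2405654 / 2905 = 828.11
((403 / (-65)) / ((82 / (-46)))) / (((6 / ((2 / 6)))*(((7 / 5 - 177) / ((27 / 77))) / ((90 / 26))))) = -96255 / 72067996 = -0.00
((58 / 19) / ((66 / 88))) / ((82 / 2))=0.10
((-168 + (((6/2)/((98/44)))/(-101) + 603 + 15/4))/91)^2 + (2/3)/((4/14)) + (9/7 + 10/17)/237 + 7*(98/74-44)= -273.14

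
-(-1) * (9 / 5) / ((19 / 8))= 72 / 95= 0.76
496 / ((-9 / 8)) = -3968 / 9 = -440.89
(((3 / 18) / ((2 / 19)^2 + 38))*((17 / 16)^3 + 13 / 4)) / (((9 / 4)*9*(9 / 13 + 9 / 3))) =117325 / 449642496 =0.00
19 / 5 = 3.80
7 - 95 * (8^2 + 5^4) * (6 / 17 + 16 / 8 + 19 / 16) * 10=-315164873 / 136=-2317388.77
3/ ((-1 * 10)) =-3/ 10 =-0.30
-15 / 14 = -1.07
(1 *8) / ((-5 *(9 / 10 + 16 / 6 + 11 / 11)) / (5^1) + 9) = 240 / 133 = 1.80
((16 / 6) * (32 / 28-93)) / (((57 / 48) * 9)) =-82304 / 3591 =-22.92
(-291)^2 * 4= 338724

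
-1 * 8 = -8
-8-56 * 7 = -400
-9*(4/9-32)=284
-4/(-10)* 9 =18/5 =3.60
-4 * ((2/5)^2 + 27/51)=-1172/425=-2.76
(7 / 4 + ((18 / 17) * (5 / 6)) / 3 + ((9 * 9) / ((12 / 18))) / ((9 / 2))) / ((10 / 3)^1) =1185 / 136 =8.71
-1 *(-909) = 909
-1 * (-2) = 2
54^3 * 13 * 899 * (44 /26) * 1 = 3114322992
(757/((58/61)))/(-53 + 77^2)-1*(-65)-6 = 20153849/340808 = 59.14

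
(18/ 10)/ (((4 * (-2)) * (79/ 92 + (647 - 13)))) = -69/ 194690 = -0.00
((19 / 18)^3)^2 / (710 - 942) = -47045881 / 7890835968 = -0.01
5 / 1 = 5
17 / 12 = 1.42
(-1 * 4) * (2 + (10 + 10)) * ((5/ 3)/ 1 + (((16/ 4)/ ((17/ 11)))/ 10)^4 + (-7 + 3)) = 32093741416/ 156601875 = 204.94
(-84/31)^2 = 7056/961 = 7.34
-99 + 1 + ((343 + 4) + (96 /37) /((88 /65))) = 102123 /407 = 250.92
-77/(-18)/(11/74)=28.78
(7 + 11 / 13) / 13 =102 / 169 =0.60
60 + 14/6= 187/3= 62.33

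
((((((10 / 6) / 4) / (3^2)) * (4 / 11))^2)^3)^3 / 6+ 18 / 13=34917234790128007608351428086637155137373164337 / 25218002903981338828253809173682354005667402542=1.38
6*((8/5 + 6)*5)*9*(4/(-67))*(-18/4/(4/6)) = 55404/67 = 826.93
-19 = -19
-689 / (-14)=689 / 14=49.21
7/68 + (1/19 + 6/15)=3589/6460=0.56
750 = 750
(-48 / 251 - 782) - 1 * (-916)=133.81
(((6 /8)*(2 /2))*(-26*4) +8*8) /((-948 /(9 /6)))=7 /316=0.02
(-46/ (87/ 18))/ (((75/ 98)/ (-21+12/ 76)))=259.19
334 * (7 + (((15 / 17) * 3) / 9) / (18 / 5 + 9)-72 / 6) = -1780220 / 1071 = -1662.20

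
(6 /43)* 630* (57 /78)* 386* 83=1150484580 /559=2058111.95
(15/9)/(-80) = -1/48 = -0.02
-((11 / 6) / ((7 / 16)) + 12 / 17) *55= -269.30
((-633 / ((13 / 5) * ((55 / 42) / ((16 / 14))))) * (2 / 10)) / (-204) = 2532 / 12155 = 0.21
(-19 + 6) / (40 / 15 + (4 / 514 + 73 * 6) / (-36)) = 30069 / 21974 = 1.37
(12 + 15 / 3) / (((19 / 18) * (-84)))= -51 / 266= -0.19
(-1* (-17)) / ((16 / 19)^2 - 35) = -6137 / 12379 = -0.50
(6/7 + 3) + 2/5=4.26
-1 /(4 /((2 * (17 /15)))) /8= -17 /240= -0.07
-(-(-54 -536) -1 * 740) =150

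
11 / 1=11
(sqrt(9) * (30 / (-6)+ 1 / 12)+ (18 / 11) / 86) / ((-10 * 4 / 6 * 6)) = 27871 / 75680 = 0.37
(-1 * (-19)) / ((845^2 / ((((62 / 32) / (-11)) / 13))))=-589 / 1633689200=-0.00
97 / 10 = 9.70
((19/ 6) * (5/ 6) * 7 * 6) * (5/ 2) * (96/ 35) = 760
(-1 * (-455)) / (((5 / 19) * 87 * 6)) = 1729 / 522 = 3.31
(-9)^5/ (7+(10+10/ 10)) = -6561/ 2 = -3280.50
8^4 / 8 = 512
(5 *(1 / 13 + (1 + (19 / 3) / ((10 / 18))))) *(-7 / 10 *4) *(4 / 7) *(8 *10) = -103808 / 13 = -7985.23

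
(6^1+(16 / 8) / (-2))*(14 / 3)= 70 / 3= 23.33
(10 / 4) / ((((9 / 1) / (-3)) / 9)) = -7.50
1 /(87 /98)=98 /87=1.13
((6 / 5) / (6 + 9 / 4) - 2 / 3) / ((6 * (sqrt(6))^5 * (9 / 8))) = -43 * sqrt(6) / 120285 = -0.00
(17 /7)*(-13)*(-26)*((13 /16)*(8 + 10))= 336141 /28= 12005.04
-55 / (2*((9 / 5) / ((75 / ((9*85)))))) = -1375 / 918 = -1.50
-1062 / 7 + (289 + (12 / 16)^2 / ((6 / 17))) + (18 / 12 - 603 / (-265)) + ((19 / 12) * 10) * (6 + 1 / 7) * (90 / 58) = 505377913 / 1721440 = 293.58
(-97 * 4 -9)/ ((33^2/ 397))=-157609/ 1089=-144.73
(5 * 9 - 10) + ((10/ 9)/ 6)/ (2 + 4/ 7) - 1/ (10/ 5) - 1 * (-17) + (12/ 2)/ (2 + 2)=25793/ 486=53.07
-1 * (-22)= 22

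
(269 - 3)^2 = 70756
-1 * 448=-448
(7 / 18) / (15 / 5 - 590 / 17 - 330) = -119 / 110682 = -0.00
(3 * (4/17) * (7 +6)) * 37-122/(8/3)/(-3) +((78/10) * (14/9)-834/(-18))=421511/1020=413.25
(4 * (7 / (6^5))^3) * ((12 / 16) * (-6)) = -0.00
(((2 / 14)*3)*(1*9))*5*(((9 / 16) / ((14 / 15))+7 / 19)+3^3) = 16071075 / 29792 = 539.44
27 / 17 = 1.59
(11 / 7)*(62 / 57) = 682 / 399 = 1.71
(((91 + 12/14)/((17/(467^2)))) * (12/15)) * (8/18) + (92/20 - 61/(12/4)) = 448723076/1071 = 418975.79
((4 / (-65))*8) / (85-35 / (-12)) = -384 / 68575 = -0.01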